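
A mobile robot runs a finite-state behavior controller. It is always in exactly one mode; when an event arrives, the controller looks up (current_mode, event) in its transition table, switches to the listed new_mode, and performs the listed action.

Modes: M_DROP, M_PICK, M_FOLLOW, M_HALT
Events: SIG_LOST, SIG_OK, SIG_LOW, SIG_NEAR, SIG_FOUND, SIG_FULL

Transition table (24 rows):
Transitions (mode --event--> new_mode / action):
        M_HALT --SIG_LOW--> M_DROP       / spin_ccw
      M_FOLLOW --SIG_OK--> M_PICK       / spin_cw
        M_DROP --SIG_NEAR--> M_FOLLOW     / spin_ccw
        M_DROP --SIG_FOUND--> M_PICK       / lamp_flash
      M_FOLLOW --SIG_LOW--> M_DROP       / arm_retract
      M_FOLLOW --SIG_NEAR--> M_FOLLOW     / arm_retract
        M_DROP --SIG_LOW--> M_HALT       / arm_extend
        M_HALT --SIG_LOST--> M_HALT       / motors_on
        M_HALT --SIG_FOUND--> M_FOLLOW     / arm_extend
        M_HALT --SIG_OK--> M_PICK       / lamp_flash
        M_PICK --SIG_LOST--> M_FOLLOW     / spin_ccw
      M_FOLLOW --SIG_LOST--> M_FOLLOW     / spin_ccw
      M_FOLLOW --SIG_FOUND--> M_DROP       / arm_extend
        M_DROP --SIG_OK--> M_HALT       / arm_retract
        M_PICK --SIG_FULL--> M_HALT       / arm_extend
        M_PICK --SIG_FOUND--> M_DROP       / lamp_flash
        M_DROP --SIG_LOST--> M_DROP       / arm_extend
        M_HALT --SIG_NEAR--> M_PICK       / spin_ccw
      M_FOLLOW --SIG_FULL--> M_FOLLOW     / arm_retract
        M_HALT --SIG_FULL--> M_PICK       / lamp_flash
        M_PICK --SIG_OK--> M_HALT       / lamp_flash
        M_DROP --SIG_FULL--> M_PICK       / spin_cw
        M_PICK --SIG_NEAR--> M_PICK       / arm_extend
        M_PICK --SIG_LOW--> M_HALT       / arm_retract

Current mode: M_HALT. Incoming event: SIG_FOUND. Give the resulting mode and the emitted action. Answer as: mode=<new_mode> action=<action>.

current mode = M_HALT; filter table to that mode:
  (M_HALT, SIG_LOW) → (M_DROP, spin_ccw)
  (M_HALT, SIG_LOST) → (M_HALT, motors_on)
  (M_HALT, SIG_FOUND) → (M_FOLLOW, arm_extend)  ← event matches
  (M_HALT, SIG_OK) → (M_PICK, lamp_flash)
  (M_HALT, SIG_NEAR) → (M_PICK, spin_ccw)
  (M_HALT, SIG_FULL) → (M_PICK, lamp_flash)
event = SIG_FOUND selects (M_FOLLOW, arm_extend)

mode=M_FOLLOW action=arm_extend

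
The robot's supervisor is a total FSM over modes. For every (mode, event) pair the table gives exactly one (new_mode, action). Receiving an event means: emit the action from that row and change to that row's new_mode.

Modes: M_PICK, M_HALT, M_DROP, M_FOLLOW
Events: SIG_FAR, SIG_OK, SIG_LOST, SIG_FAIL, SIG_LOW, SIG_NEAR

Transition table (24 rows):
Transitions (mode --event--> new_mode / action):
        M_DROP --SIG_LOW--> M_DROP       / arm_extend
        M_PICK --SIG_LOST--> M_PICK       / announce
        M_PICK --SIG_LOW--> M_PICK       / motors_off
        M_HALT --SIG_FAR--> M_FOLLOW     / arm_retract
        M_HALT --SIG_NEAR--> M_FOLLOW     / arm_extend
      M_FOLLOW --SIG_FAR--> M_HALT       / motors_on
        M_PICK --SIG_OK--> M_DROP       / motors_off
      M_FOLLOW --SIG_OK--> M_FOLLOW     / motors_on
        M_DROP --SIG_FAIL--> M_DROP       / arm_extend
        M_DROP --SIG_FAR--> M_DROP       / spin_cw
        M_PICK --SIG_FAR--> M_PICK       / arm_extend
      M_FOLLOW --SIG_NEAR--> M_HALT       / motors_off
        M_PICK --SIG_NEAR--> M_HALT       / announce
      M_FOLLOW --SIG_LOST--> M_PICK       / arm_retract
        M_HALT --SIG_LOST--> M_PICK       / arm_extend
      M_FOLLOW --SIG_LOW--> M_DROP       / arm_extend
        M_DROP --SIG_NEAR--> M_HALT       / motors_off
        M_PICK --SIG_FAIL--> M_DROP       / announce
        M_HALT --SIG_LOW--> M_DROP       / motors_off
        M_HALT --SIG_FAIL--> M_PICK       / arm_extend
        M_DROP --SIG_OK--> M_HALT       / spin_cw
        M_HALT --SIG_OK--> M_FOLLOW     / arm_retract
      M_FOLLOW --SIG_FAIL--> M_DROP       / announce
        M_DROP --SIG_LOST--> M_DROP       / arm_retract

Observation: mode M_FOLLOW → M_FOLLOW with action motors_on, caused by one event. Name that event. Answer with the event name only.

try SIG_FAR: (M_FOLLOW, SIG_FAR) → (M_HALT, motors_on)
try SIG_OK: (M_FOLLOW, SIG_OK) → (M_FOLLOW, motors_on)  ← matches
try SIG_LOST: (M_FOLLOW, SIG_LOST) → (M_PICK, arm_retract)
try SIG_FAIL: (M_FOLLOW, SIG_FAIL) → (M_DROP, announce)
try SIG_LOW: (M_FOLLOW, SIG_LOW) → (M_DROP, arm_extend)
try SIG_NEAR: (M_FOLLOW, SIG_NEAR) → (M_HALT, motors_off)

SIG_OK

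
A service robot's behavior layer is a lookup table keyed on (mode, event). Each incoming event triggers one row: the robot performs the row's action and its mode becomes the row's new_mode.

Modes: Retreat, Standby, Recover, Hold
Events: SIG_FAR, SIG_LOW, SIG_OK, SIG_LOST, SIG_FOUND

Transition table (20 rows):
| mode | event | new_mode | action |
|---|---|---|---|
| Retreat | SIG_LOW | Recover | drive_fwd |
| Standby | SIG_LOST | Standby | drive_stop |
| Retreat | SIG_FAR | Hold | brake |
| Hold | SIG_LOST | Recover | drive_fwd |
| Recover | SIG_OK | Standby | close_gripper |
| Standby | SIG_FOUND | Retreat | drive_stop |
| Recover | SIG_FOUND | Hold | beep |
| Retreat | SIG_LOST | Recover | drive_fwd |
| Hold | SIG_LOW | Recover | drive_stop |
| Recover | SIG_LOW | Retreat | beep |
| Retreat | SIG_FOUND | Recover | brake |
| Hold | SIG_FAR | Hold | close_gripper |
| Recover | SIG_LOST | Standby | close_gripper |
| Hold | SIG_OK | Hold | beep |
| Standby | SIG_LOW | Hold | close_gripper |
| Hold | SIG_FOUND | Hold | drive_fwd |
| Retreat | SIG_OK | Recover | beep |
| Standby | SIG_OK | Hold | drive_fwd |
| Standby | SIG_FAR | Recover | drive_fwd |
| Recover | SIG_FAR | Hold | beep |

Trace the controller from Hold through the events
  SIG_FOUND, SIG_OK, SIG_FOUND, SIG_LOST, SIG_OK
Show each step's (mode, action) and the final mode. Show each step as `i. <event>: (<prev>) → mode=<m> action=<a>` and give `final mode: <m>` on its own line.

final mode: Standby

1. SIG_FOUND: (Hold) → mode=Hold action=drive_fwd
2. SIG_OK: (Hold) → mode=Hold action=beep
3. SIG_FOUND: (Hold) → mode=Hold action=drive_fwd
4. SIG_LOST: (Hold) → mode=Recover action=drive_fwd
5. SIG_OK: (Recover) → mode=Standby action=close_gripper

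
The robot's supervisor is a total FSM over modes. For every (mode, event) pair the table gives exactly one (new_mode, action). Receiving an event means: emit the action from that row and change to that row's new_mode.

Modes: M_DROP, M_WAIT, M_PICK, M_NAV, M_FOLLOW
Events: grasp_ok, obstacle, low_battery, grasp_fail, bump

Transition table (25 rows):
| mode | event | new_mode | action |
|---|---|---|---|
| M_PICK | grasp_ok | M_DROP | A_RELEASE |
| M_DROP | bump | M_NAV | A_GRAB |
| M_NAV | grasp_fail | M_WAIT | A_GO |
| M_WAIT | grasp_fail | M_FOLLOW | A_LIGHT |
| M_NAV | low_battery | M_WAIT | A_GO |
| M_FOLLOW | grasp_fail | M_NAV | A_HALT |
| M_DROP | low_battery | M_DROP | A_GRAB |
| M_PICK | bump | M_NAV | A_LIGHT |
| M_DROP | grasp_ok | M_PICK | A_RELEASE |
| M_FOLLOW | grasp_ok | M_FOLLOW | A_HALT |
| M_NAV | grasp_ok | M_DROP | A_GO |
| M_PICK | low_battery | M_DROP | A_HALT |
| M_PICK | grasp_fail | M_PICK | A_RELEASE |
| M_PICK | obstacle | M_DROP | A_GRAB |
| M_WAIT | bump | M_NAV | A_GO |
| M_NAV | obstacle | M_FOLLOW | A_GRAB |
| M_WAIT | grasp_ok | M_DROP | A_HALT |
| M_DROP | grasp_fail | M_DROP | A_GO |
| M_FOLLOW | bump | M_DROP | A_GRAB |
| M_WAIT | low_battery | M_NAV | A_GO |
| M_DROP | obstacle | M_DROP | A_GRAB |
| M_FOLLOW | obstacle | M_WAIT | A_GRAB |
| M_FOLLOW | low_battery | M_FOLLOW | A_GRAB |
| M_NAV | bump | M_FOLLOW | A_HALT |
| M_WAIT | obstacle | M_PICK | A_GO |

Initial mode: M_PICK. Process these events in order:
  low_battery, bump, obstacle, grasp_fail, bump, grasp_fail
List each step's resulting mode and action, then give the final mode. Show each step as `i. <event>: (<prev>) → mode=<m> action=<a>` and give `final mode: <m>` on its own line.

final mode: M_NAV

1. low_battery: (M_PICK) → mode=M_DROP action=A_HALT
2. bump: (M_DROP) → mode=M_NAV action=A_GRAB
3. obstacle: (M_NAV) → mode=M_FOLLOW action=A_GRAB
4. grasp_fail: (M_FOLLOW) → mode=M_NAV action=A_HALT
5. bump: (M_NAV) → mode=M_FOLLOW action=A_HALT
6. grasp_fail: (M_FOLLOW) → mode=M_NAV action=A_HALT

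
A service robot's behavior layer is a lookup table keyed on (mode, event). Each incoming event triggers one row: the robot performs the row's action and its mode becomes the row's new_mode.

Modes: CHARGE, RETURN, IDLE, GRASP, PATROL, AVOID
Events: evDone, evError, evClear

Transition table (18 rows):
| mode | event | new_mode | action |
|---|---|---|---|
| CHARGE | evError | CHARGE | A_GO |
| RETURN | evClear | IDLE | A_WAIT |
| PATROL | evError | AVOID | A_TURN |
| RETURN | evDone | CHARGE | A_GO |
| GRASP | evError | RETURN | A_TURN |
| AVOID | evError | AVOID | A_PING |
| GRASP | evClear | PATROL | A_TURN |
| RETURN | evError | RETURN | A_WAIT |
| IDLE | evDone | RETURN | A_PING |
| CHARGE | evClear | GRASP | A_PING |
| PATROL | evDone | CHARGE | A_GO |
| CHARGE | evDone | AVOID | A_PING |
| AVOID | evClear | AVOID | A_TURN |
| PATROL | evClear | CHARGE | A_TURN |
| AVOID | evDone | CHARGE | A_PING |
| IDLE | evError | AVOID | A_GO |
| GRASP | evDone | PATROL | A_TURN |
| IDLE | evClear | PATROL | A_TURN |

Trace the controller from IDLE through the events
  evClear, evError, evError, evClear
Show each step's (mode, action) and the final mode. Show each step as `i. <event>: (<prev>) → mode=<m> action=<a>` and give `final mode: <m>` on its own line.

final mode: AVOID

1. evClear: (IDLE) → mode=PATROL action=A_TURN
2. evError: (PATROL) → mode=AVOID action=A_TURN
3. evError: (AVOID) → mode=AVOID action=A_PING
4. evClear: (AVOID) → mode=AVOID action=A_TURN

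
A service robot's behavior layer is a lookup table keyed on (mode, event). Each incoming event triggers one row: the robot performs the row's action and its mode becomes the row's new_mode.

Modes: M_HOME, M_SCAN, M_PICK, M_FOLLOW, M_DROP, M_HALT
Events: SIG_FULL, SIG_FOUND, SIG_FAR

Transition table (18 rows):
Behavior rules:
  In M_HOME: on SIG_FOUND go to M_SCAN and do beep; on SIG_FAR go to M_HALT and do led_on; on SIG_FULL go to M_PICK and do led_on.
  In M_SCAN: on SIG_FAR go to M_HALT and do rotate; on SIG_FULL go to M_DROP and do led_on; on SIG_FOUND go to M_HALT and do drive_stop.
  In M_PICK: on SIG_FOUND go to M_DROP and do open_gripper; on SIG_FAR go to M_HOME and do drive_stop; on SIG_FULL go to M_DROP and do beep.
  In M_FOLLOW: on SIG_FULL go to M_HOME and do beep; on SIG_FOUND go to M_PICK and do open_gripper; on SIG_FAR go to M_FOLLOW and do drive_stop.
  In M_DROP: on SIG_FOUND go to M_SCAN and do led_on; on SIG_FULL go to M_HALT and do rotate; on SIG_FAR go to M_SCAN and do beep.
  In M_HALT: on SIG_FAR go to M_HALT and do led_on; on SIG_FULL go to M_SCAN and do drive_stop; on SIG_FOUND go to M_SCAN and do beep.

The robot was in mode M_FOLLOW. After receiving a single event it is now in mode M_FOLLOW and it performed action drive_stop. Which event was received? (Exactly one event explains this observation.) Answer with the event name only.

SIG_FAR

try SIG_FULL: (M_FOLLOW, SIG_FULL) → (M_HOME, beep)
try SIG_FOUND: (M_FOLLOW, SIG_FOUND) → (M_PICK, open_gripper)
try SIG_FAR: (M_FOLLOW, SIG_FAR) → (M_FOLLOW, drive_stop)  ← matches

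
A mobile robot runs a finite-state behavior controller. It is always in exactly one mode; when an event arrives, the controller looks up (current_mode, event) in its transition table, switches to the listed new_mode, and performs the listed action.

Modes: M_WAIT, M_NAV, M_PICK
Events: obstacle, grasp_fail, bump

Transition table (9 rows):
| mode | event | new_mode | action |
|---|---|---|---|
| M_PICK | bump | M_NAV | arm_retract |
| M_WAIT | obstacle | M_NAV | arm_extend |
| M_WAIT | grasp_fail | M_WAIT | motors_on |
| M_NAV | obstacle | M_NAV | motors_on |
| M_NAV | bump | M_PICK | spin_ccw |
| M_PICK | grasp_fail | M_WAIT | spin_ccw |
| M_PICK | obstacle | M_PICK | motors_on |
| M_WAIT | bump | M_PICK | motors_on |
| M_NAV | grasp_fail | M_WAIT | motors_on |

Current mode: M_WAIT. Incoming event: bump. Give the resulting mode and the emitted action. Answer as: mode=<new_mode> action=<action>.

mode=M_PICK action=motors_on

current mode = M_WAIT; filter table to that mode:
  (M_WAIT, obstacle) → (M_NAV, arm_extend)
  (M_WAIT, grasp_fail) → (M_WAIT, motors_on)
  (M_WAIT, bump) → (M_PICK, motors_on)  ← event matches
event = bump selects (M_PICK, motors_on)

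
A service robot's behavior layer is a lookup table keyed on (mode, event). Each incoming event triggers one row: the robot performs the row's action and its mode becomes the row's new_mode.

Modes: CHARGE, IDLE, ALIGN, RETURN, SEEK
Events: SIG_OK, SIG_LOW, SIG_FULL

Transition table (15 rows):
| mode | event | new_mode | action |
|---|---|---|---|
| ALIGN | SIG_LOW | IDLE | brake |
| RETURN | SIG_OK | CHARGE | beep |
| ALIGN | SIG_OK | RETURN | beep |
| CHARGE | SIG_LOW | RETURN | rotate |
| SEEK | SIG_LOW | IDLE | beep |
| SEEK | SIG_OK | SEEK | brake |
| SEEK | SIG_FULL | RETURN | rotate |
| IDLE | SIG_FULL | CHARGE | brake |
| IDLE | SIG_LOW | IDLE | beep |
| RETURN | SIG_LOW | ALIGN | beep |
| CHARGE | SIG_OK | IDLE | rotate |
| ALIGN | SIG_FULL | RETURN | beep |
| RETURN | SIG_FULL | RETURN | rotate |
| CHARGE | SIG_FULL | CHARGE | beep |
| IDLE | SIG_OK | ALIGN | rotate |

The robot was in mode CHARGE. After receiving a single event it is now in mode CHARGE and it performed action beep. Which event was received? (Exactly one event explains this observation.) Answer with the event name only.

try SIG_OK: (CHARGE, SIG_OK) → (IDLE, rotate)
try SIG_LOW: (CHARGE, SIG_LOW) → (RETURN, rotate)
try SIG_FULL: (CHARGE, SIG_FULL) → (CHARGE, beep)  ← matches

SIG_FULL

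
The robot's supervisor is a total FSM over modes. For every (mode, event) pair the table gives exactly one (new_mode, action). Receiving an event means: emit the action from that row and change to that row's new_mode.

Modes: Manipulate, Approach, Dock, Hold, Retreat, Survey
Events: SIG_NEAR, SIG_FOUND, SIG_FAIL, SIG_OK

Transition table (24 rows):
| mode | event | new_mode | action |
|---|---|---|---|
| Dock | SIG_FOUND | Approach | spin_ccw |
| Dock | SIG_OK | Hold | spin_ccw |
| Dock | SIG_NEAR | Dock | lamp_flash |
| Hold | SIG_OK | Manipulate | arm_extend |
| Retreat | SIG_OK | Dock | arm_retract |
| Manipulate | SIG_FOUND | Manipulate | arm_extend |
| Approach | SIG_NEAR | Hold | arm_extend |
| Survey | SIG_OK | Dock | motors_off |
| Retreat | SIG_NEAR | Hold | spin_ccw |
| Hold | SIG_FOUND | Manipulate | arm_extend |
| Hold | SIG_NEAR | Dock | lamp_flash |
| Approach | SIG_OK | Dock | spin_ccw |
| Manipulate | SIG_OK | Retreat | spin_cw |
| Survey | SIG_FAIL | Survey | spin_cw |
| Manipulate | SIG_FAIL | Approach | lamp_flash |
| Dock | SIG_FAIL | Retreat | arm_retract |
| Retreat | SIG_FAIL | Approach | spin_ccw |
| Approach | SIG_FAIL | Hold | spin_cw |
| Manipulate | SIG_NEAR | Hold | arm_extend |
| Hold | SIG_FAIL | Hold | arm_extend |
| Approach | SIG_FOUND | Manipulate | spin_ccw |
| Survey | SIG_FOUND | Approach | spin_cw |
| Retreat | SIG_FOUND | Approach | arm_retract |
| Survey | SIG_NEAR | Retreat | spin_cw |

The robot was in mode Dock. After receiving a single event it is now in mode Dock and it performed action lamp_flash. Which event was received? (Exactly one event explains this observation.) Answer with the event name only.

try SIG_NEAR: (Dock, SIG_NEAR) → (Dock, lamp_flash)  ← matches
try SIG_FOUND: (Dock, SIG_FOUND) → (Approach, spin_ccw)
try SIG_FAIL: (Dock, SIG_FAIL) → (Retreat, arm_retract)
try SIG_OK: (Dock, SIG_OK) → (Hold, spin_ccw)

SIG_NEAR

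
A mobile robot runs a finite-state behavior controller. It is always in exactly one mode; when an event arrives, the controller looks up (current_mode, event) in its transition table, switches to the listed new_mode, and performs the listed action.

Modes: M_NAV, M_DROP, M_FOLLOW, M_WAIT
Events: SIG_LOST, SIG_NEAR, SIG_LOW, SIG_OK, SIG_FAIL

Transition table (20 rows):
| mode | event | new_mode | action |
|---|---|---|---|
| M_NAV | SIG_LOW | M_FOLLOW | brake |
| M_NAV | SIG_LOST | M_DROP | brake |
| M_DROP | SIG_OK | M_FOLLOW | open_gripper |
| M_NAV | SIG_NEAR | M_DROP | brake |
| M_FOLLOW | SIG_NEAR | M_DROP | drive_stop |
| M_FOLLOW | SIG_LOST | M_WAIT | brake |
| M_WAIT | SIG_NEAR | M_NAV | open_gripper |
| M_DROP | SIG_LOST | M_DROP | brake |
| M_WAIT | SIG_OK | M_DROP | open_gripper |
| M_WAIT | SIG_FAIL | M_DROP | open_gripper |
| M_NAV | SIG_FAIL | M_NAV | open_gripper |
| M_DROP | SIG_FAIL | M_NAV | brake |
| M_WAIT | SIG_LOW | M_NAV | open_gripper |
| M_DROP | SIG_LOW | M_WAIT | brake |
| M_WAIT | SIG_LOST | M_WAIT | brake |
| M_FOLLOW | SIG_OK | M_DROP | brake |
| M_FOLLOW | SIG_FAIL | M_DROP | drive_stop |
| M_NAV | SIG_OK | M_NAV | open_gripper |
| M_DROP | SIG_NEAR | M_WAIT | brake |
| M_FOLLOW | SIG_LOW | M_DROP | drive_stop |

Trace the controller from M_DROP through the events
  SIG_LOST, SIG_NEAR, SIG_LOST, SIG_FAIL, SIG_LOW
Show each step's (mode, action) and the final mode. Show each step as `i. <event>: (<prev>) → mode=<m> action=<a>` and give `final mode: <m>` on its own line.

1. SIG_LOST: (M_DROP) → mode=M_DROP action=brake
2. SIG_NEAR: (M_DROP) → mode=M_WAIT action=brake
3. SIG_LOST: (M_WAIT) → mode=M_WAIT action=brake
4. SIG_FAIL: (M_WAIT) → mode=M_DROP action=open_gripper
5. SIG_LOW: (M_DROP) → mode=M_WAIT action=brake

final mode: M_WAIT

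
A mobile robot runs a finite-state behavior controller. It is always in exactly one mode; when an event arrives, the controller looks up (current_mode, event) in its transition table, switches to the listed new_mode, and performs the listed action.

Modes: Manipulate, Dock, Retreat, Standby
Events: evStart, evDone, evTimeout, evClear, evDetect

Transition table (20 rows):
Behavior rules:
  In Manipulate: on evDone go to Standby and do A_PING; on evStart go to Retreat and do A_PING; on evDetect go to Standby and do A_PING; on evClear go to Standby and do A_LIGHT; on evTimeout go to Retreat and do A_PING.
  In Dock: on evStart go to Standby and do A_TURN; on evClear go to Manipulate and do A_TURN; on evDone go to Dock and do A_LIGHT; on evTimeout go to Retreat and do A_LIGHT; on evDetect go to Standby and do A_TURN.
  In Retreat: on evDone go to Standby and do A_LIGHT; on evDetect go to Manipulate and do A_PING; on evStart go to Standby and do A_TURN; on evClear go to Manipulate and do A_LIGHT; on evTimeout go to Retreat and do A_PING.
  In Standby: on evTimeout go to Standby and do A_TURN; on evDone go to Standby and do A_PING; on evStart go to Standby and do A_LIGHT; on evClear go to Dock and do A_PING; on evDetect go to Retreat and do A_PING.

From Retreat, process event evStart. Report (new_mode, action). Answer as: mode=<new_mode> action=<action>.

mode=Standby action=A_TURN

current mode = Retreat; filter table to that mode:
  (Retreat, evDone) → (Standby, A_LIGHT)
  (Retreat, evDetect) → (Manipulate, A_PING)
  (Retreat, evStart) → (Standby, A_TURN)  ← event matches
  (Retreat, evClear) → (Manipulate, A_LIGHT)
  (Retreat, evTimeout) → (Retreat, A_PING)
event = evStart selects (Standby, A_TURN)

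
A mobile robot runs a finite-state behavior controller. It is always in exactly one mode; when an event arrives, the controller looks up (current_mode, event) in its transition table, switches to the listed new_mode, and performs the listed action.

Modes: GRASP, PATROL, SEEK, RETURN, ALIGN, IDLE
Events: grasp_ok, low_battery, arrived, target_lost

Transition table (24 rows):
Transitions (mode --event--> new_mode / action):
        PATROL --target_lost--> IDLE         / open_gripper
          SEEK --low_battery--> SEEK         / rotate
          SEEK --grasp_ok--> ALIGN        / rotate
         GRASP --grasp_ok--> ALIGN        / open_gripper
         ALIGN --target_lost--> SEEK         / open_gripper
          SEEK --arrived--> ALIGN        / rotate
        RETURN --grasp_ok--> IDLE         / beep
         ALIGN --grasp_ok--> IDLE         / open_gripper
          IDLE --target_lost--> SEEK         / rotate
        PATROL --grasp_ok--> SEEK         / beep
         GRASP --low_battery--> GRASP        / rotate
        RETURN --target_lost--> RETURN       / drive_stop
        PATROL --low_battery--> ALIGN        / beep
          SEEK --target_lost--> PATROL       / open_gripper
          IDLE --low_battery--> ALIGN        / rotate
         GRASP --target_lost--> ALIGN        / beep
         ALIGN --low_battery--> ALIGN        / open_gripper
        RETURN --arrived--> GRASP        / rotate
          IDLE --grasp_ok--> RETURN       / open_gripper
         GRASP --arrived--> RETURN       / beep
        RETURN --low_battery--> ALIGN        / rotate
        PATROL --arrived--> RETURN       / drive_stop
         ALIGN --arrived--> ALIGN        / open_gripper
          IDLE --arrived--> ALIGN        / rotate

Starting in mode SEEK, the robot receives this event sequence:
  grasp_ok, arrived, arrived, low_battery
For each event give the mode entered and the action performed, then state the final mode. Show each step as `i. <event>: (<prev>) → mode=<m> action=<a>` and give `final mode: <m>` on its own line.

final mode: ALIGN

1. grasp_ok: (SEEK) → mode=ALIGN action=rotate
2. arrived: (ALIGN) → mode=ALIGN action=open_gripper
3. arrived: (ALIGN) → mode=ALIGN action=open_gripper
4. low_battery: (ALIGN) → mode=ALIGN action=open_gripper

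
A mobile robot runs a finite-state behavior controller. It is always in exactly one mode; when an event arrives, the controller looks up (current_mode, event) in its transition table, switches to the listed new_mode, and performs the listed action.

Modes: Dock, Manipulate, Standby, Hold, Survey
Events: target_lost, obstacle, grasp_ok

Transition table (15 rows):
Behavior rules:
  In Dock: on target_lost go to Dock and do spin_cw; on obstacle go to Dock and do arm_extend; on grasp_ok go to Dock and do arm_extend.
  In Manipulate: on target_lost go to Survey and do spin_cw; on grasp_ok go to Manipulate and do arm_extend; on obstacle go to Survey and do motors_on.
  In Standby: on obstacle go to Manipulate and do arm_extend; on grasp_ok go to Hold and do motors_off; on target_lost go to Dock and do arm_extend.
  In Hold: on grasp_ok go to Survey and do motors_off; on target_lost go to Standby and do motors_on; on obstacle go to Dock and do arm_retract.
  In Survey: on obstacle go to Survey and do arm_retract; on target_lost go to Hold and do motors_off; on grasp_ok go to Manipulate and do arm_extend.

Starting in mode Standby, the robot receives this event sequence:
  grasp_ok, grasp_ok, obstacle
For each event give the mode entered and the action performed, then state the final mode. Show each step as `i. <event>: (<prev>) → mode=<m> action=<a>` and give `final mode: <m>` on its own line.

final mode: Survey

1. grasp_ok: (Standby) → mode=Hold action=motors_off
2. grasp_ok: (Hold) → mode=Survey action=motors_off
3. obstacle: (Survey) → mode=Survey action=arm_retract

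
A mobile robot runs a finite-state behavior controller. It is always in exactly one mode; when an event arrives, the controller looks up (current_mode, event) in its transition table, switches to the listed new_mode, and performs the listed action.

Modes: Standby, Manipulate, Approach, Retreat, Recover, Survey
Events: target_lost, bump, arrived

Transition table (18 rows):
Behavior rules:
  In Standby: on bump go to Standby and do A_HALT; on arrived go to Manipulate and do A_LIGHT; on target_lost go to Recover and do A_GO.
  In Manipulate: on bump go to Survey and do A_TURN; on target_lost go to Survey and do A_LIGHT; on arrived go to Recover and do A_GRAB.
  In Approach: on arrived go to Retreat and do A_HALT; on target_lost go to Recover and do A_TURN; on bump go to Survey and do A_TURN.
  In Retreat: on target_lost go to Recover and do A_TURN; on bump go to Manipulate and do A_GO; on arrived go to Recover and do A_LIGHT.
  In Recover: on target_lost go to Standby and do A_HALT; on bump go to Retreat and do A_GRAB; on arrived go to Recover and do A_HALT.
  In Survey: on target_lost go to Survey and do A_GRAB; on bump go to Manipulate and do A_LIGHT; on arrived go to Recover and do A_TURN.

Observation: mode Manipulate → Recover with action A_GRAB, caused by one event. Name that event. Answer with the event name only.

arrived

try target_lost: (Manipulate, target_lost) → (Survey, A_LIGHT)
try bump: (Manipulate, bump) → (Survey, A_TURN)
try arrived: (Manipulate, arrived) → (Recover, A_GRAB)  ← matches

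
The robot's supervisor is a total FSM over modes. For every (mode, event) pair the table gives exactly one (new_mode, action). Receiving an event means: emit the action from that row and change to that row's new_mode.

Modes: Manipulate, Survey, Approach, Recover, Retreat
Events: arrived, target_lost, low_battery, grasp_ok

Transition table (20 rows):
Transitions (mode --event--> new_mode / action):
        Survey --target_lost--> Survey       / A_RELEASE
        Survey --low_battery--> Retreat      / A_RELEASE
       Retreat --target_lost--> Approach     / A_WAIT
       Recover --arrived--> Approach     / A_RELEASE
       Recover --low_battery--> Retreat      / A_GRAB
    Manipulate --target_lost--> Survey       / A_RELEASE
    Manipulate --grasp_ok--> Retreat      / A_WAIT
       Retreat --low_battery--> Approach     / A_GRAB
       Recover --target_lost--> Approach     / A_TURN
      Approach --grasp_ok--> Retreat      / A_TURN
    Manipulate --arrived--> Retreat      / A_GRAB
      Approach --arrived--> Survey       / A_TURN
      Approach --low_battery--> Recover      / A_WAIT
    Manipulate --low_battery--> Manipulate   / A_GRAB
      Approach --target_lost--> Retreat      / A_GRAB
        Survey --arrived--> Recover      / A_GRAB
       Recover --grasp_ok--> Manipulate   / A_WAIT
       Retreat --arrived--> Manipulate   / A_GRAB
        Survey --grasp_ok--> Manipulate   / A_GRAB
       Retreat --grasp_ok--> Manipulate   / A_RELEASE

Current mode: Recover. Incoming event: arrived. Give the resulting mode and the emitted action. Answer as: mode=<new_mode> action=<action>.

mode=Approach action=A_RELEASE

current mode = Recover; filter table to that mode:
  (Recover, arrived) → (Approach, A_RELEASE)  ← event matches
  (Recover, low_battery) → (Retreat, A_GRAB)
  (Recover, target_lost) → (Approach, A_TURN)
  (Recover, grasp_ok) → (Manipulate, A_WAIT)
event = arrived selects (Approach, A_RELEASE)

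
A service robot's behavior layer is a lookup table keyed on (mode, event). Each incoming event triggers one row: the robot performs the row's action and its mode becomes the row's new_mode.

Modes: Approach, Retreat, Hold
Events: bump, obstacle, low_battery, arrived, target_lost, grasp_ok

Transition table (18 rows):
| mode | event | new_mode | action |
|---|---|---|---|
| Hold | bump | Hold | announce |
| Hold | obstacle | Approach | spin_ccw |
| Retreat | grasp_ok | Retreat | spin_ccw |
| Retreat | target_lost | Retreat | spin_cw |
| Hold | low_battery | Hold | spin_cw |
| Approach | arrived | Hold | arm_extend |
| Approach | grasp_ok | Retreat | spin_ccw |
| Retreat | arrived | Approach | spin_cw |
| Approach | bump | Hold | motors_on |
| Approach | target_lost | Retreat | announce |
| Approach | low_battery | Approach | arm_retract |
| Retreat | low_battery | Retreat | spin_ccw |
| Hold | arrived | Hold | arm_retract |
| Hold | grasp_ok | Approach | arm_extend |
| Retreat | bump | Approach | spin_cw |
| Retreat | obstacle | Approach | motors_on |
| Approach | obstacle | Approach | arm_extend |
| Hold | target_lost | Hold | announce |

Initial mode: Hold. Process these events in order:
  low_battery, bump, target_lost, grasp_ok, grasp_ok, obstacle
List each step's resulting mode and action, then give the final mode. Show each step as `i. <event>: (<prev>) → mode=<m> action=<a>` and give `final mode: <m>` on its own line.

final mode: Approach

1. low_battery: (Hold) → mode=Hold action=spin_cw
2. bump: (Hold) → mode=Hold action=announce
3. target_lost: (Hold) → mode=Hold action=announce
4. grasp_ok: (Hold) → mode=Approach action=arm_extend
5. grasp_ok: (Approach) → mode=Retreat action=spin_ccw
6. obstacle: (Retreat) → mode=Approach action=motors_on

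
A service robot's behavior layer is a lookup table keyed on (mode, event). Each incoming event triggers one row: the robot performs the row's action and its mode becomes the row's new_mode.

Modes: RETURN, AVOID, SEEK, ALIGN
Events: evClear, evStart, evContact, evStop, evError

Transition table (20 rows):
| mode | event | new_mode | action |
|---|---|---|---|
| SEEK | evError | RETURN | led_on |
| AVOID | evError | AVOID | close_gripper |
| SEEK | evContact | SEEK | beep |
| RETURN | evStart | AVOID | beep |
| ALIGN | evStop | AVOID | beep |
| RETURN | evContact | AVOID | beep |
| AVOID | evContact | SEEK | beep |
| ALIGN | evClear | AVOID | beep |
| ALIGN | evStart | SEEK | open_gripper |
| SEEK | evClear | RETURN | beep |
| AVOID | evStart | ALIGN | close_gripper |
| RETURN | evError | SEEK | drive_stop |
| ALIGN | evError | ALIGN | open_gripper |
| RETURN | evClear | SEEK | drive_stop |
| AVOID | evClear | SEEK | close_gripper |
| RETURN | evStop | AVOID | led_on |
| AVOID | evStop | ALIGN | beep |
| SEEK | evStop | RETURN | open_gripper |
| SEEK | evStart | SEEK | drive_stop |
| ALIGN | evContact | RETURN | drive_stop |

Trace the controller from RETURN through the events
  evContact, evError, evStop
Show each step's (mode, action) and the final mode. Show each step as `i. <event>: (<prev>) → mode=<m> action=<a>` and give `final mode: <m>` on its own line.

1. evContact: (RETURN) → mode=AVOID action=beep
2. evError: (AVOID) → mode=AVOID action=close_gripper
3. evStop: (AVOID) → mode=ALIGN action=beep

final mode: ALIGN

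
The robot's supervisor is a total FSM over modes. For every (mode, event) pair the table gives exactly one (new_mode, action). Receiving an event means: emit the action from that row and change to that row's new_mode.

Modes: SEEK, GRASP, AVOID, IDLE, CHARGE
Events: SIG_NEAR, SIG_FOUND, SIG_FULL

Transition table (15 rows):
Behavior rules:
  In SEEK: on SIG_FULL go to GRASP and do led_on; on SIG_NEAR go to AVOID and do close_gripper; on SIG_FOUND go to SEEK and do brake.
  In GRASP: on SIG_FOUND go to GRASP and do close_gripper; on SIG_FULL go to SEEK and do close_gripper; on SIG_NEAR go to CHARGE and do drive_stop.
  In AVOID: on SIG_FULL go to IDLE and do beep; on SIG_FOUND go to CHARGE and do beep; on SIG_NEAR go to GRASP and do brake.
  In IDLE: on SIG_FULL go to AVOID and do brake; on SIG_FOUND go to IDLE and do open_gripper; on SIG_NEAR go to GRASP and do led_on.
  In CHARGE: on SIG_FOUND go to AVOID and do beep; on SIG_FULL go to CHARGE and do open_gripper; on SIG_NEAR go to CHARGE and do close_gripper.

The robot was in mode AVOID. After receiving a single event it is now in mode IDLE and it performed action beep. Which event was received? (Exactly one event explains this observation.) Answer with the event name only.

SIG_FULL

try SIG_NEAR: (AVOID, SIG_NEAR) → (GRASP, brake)
try SIG_FOUND: (AVOID, SIG_FOUND) → (CHARGE, beep)
try SIG_FULL: (AVOID, SIG_FULL) → (IDLE, beep)  ← matches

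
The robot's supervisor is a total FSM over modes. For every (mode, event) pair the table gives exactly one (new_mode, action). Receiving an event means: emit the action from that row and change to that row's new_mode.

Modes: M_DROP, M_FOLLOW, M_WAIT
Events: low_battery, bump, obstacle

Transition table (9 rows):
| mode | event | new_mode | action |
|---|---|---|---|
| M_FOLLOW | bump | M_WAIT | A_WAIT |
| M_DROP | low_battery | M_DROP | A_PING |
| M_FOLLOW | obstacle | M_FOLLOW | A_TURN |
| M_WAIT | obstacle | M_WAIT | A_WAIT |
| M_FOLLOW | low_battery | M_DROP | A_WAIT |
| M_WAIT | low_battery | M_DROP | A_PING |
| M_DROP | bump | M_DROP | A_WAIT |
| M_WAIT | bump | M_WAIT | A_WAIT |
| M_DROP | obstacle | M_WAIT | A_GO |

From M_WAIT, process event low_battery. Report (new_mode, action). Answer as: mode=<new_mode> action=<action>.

mode=M_DROP action=A_PING

current mode = M_WAIT; filter table to that mode:
  (M_WAIT, obstacle) → (M_WAIT, A_WAIT)
  (M_WAIT, low_battery) → (M_DROP, A_PING)  ← event matches
  (M_WAIT, bump) → (M_WAIT, A_WAIT)
event = low_battery selects (M_DROP, A_PING)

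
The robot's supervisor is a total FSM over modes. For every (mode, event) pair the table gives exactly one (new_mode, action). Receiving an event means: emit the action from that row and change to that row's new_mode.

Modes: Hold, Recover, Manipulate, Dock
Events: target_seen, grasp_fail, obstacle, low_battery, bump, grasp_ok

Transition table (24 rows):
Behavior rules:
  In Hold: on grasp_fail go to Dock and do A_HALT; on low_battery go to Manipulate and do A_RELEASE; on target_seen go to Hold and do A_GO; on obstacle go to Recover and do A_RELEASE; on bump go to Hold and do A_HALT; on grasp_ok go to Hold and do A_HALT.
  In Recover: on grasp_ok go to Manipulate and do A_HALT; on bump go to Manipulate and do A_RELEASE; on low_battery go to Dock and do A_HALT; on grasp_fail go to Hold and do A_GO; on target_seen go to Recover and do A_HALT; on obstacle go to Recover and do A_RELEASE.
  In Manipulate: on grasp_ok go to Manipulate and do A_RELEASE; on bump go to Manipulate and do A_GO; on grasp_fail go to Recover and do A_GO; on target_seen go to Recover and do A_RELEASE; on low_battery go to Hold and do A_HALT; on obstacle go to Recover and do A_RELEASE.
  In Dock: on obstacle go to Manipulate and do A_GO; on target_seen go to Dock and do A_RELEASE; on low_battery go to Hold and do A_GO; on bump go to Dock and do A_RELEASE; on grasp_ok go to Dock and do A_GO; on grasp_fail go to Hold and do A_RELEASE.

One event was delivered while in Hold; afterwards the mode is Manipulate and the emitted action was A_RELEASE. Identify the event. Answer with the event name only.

try target_seen: (Hold, target_seen) → (Hold, A_GO)
try grasp_fail: (Hold, grasp_fail) → (Dock, A_HALT)
try obstacle: (Hold, obstacle) → (Recover, A_RELEASE)
try low_battery: (Hold, low_battery) → (Manipulate, A_RELEASE)  ← matches
try bump: (Hold, bump) → (Hold, A_HALT)
try grasp_ok: (Hold, grasp_ok) → (Hold, A_HALT)

low_battery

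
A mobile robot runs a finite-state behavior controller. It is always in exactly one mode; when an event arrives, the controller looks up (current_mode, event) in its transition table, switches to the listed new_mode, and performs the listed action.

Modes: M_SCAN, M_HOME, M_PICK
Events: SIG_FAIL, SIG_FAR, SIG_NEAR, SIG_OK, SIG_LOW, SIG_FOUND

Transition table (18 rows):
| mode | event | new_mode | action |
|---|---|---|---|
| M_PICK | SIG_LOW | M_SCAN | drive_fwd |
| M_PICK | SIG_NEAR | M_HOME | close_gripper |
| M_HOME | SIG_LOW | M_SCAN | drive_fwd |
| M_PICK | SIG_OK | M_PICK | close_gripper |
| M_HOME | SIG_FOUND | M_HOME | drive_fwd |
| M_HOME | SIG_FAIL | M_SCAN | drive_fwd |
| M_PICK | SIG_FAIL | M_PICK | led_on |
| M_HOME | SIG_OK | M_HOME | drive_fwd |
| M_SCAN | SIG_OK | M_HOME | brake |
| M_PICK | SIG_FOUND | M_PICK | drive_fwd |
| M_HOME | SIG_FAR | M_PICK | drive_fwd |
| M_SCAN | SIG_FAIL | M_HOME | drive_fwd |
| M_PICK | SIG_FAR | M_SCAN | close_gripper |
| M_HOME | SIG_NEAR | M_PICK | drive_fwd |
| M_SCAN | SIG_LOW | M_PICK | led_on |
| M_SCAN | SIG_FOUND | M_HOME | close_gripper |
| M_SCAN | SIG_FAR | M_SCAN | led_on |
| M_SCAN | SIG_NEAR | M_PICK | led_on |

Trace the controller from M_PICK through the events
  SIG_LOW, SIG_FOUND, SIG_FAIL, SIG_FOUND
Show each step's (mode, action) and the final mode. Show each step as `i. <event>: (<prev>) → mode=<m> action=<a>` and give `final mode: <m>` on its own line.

1. SIG_LOW: (M_PICK) → mode=M_SCAN action=drive_fwd
2. SIG_FOUND: (M_SCAN) → mode=M_HOME action=close_gripper
3. SIG_FAIL: (M_HOME) → mode=M_SCAN action=drive_fwd
4. SIG_FOUND: (M_SCAN) → mode=M_HOME action=close_gripper

final mode: M_HOME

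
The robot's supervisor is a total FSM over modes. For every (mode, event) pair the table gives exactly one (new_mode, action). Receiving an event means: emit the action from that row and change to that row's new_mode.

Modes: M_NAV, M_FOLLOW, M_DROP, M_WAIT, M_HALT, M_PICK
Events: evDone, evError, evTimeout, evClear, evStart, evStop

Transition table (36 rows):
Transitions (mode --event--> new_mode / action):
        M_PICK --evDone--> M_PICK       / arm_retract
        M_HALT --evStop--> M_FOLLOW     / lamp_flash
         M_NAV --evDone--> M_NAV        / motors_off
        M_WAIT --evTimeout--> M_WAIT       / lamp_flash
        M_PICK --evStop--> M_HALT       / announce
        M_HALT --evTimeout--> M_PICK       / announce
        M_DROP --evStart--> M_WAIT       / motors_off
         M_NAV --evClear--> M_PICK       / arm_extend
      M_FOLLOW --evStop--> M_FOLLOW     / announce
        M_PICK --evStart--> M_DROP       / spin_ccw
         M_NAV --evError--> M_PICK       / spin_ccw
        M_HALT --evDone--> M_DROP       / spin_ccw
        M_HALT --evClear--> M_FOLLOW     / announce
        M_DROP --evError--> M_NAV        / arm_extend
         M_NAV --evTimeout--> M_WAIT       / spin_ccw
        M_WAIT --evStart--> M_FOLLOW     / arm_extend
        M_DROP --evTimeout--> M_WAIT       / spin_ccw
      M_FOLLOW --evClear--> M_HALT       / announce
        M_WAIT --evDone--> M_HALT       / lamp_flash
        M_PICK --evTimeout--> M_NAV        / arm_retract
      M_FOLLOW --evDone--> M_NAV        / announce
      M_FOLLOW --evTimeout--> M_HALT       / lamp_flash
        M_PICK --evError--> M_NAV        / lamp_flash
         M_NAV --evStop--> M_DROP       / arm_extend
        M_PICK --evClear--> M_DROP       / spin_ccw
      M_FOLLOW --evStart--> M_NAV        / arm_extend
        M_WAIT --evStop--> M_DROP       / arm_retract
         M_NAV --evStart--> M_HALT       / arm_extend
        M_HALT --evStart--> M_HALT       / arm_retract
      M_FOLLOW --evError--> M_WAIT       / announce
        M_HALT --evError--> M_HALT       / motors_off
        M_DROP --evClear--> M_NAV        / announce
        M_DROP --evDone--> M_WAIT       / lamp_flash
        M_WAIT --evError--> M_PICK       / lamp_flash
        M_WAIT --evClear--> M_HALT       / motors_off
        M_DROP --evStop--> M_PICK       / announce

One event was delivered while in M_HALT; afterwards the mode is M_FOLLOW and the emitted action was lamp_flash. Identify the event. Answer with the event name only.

try evDone: (M_HALT, evDone) → (M_DROP, spin_ccw)
try evError: (M_HALT, evError) → (M_HALT, motors_off)
try evTimeout: (M_HALT, evTimeout) → (M_PICK, announce)
try evClear: (M_HALT, evClear) → (M_FOLLOW, announce)
try evStart: (M_HALT, evStart) → (M_HALT, arm_retract)
try evStop: (M_HALT, evStop) → (M_FOLLOW, lamp_flash)  ← matches

evStop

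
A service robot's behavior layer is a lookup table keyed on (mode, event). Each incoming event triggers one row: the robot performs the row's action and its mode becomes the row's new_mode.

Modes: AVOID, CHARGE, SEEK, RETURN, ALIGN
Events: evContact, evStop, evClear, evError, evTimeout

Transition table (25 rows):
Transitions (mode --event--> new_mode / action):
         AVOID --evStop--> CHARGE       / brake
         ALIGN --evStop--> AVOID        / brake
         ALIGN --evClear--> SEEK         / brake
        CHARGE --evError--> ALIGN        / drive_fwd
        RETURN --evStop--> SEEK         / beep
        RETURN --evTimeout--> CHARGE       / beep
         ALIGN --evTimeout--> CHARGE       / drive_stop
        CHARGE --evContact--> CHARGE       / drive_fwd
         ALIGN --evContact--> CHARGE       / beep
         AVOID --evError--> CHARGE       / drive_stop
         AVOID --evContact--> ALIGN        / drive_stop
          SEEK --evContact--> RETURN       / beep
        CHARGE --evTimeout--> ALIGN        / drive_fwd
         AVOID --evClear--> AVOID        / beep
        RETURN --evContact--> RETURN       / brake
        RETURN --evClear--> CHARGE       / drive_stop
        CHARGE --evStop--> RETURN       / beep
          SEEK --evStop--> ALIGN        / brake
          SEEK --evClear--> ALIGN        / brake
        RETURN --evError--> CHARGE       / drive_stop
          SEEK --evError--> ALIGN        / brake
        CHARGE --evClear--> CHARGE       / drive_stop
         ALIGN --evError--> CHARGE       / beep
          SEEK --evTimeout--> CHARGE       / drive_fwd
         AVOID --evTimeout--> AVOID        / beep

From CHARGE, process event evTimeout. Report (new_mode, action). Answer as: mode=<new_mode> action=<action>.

mode=ALIGN action=drive_fwd

current mode = CHARGE; filter table to that mode:
  (CHARGE, evError) → (ALIGN, drive_fwd)
  (CHARGE, evContact) → (CHARGE, drive_fwd)
  (CHARGE, evTimeout) → (ALIGN, drive_fwd)  ← event matches
  (CHARGE, evStop) → (RETURN, beep)
  (CHARGE, evClear) → (CHARGE, drive_stop)
event = evTimeout selects (ALIGN, drive_fwd)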